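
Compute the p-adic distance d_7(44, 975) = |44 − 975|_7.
d_7(44, 975) = 1/49

Step 1 — x − y = 44 − 975 = -931. Step 2 — v_7(-931) = 2 (factor: -931 = −(7^2 · 19); the sign does not affect v_p). Step 3 — |x − y|_7 = 7^{-2} = 1/49.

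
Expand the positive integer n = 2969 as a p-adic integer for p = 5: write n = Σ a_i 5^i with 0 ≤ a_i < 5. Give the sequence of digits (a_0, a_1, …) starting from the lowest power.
(a_0, a_1, …) = (4, 3, 3, 3, 4)

Repeated division by 5 gives the digits low-to-high: 2969 = 4 + 3·5^1 + 3·5^2 + 3·5^3 + 4·5^4. Digit sequence: (4, 3, 3, 3, 4).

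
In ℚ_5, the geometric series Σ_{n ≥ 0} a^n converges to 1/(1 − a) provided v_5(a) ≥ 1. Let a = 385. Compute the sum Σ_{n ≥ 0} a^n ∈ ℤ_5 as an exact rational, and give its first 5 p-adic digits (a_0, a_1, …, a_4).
Σ a^n = 1/(1 − a) = -1/384;  first 5 digits = (1, 2, 4, 1, 0)

v_5(a) = 1 ≥ 1, so the series converges in ℤ_5 to 1/(1 − a) = 1/(1 − 385) = -1/384. Expand this rational in ℤ_5: compute digits iteratively via d_i = x_i mod 5, x_{i+1} = (x_i − d_i)/5. The first 5 digits are (1, 2, 4, 1, 0).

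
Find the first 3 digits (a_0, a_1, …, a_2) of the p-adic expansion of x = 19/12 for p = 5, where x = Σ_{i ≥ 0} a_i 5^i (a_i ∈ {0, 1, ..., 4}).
(a_0, …, a_2) = (2, 2, 0)

v_5(19/12) = 0 (numerator and denominator both coprime to 5), so x ∈ ℤ_5^×. Compute digits iteratively via a_i = x_i mod 5, x_{i+1} = (x_i − a_i)/5, with x_0 = x:
  x_0 = 19/12;  a_0 = 2;  x_1 = (x_0 − 2)/5 = -1/12
  x_1 = -1/12;  a_1 = 2;  x_2 = (x_1 − 2)/5 = -5/12
  x_2 = -5/12;  a_2 = 0;  x_3 = (x_2 − 0)/5 = -1/12
Digits: (2, 2, 0).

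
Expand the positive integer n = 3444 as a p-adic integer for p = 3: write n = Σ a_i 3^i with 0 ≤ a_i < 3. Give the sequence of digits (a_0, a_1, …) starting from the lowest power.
(a_0, a_1, …) = (0, 2, 1, 1, 0, 2, 1, 1)

Repeated division by 3 gives the digits low-to-high: 3444 = 2·3^1 + 1·3^2 + 1·3^3 + 2·3^5 + 1·3^6 + 1·3^7. Digit sequence: (0, 2, 1, 1, 0, 2, 1, 1).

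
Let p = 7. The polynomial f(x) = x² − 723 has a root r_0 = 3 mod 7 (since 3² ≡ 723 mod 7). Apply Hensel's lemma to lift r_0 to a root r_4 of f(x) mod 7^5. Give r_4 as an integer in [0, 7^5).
r_4 = 14283 (mod 16807)

Hensel's recurrence: r_{i+1} = r_i − f(r_i)·(f′(r_i))^{-1} mod 7^{i+2}, with f′(x) = 2x. Iterate:
  r_0 = 3 (mod 7)
  r_1 = 24 (mod 49)
  r_2 = 220 (mod 343)
  r_3 = 2278 (mod 2401)
  r_4 = 14283 (mod 16807)
Final: r_4 = 14283, and one checks f(r_4) ≡ 0 mod 7^5.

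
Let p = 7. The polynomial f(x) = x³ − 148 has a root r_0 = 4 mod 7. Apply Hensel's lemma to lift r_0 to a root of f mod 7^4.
r_3 = 1929 (mod 2401)

Hensel: r_{i+1} = r_i − f(r_i)/f′(r_i) mod 7^{i+2}, where f′(x) = 3x². Iterate:
  r_0 = 4 (mod 7)
  r_1 = 18 (mod 49)
  r_2 = 214 (mod 343)
  r_3 = 1929 (mod 2401)
Final: r = 1929 with f(r) ≡ 0 mod 7^4.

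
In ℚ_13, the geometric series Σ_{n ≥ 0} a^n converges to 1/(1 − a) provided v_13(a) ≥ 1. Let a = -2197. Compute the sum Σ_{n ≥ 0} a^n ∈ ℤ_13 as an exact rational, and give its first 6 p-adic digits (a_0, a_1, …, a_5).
Σ a^n = 1/(1 − a) = 1/2198;  first 6 digits = (1, 0, 0, 12, 12, 12)

v_13(a) = 3 ≥ 1, so the series converges in ℤ_13 to 1/(1 − a) = 1/(1 − (-2197)) = 1/2198. Expand this rational in ℤ_13: compute digits iteratively via d_i = x_i mod 13, x_{i+1} = (x_i − d_i)/13. The first 6 digits are (1, 0, 0, 12, 12, 12).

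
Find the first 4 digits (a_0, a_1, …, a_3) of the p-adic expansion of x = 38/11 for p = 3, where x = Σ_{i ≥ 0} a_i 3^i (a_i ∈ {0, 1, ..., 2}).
(a_0, …, a_3) = (1, 0, 0, 2)

v_3(38/11) = 0 (numerator and denominator both coprime to 3), so x ∈ ℤ_3^×. Compute digits iteratively via a_i = x_i mod 3, x_{i+1} = (x_i − a_i)/3, with x_0 = x:
  x_0 = 38/11;  a_0 = 1;  x_1 = (x_0 − 1)/3 = 9/11
  x_1 = 9/11;  a_1 = 0;  x_2 = (x_1 − 0)/3 = 3/11
  x_2 = 3/11;  a_2 = 0;  x_3 = (x_2 − 0)/3 = 1/11
  x_3 = 1/11;  a_3 = 2;  x_4 = (x_3 − 2)/3 = -7/11
Digits: (1, 0, 0, 2).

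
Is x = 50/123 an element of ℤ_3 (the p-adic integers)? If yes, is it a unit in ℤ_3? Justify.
x ∉ ℤ_3 (v_3(x) = -1 < 0)

ℤ_3 = {x ∈ ℚ_3 : v_3(x) ≥ 0} and ℤ_3^× = {x ∈ ℤ_3 : v_3(x) = 0}. Here v_3(50/123) = v_3(num) − v_3(den) = -1; compare against these criteria.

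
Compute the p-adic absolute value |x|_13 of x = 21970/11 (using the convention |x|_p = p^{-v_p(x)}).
|21970/11|_13 = 1/2197

Step 1 — compute v_13(x) by factoring powers of 13 out of the numerator and denominator: v_13(21970/11) = 3. Step 2 — apply |x|_p = p^{-v_p(x)} = 13^{-3} = 1/2197.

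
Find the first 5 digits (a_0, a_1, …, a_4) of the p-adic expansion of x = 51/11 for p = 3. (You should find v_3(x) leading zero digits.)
(a_0, …, a_4) = (0, 1, 1, 0, 1)

v_3(51/11) = 1, so a_0 = ... = a_0 = 0. Factor out: x = 3^1 · u with u = 17/11 a unit in ℤ_3. Expand u iteratively via a_{v+i} = u_i mod 3, u_{i+1} = (u_i − a_{v+i})/3:
  u_0 = 17/11;  a_1 = 1;  u_1 = (u_0 − 1)/3 = 2/11
  u_1 = 2/11;  a_2 = 1;  u_2 = (u_1 − 1)/3 = -3/11
  u_2 = -3/11;  a_3 = 0;  u_3 = (u_2 − 0)/3 = -1/11
  u_3 = -1/11;  a_4 = 1;  u_4 = (u_3 − 1)/3 = -4/11
Digits: (0, 1, 1, 0, 1).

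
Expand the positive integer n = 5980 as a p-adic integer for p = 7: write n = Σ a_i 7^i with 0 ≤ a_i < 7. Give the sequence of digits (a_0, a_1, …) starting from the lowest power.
(a_0, a_1, …) = (2, 0, 3, 3, 2)

Repeated division by 7 gives the digits low-to-high: 5980 = 2 + 3·7^2 + 3·7^3 + 2·7^4. Digit sequence: (2, 0, 3, 3, 2).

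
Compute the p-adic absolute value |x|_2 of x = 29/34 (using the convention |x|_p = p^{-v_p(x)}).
|29/34|_2 = 2

Step 1 — compute v_2(x) by factoring powers of 2 out of the numerator and denominator: v_2(29/34) = -1. Step 2 — apply |x|_p = p^{-v_p(x)} = 2^{1} = 2.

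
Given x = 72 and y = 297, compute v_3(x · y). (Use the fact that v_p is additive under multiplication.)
v_3(21384) = 5

v_p(x) = 2 (factor: 72 = 3^2 · 8); v_p(y) = 3 (factor: 297 = 3^3 · 11). Additivity: v_p(xy) = v_p(x) + v_p(y) = 2 + 3 = 5. (Direct check: xy = 21384 = 3^5 · (88).)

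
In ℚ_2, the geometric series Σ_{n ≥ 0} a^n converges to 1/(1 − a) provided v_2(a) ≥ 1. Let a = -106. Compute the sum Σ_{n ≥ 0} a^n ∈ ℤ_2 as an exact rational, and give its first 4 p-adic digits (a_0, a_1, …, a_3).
Σ a^n = 1/(1 − a) = 1/107;  first 4 digits = (1, 1, 0, 0)

v_2(a) = 1 ≥ 1, so the series converges in ℤ_2 to 1/(1 − a) = 1/(1 − (-106)) = 1/107. Expand this rational in ℤ_2: compute digits iteratively via d_i = x_i mod 2, x_{i+1} = (x_i − d_i)/2. The first 4 digits are (1, 1, 0, 0).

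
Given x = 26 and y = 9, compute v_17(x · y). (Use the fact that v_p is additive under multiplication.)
v_17(234) = 0

v_p(x) = 0 (factor: 26 = 17^0 · 26); v_p(y) = 0 (factor: 9 = 17^0 · 9). Additivity: v_p(xy) = v_p(x) + v_p(y) = 0 + 0 = 0. (Direct check: xy = 234 = 17^0 · (234).)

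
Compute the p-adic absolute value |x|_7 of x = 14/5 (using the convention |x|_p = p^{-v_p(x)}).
|14/5|_7 = 1/7

Step 1 — compute v_7(x) by factoring powers of 7 out of the numerator and denominator: v_7(14/5) = 1. Step 2 — apply |x|_p = p^{-v_p(x)} = 7^{-1} = 1/7.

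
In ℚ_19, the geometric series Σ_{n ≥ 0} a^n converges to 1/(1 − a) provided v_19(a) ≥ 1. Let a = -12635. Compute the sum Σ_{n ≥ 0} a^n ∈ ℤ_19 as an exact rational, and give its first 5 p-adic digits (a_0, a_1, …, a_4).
Σ a^n = 1/(1 − a) = 1/12636;  first 5 digits = (1, 0, 3, 17, 8)

v_19(a) = 2 ≥ 1, so the series converges in ℤ_19 to 1/(1 − a) = 1/(1 − (-12635)) = 1/12636. Expand this rational in ℤ_19: compute digits iteratively via d_i = x_i mod 19, x_{i+1} = (x_i − d_i)/19. The first 5 digits are (1, 0, 3, 17, 8).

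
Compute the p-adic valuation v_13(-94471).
v_13(-94471) = 3

v_13(n) is the largest exponent k such that 13^k divides n. Factor out: -94471 = -13^3 · 43. (Sign doesn't affect v_p.) So v_13(-94471) = 3.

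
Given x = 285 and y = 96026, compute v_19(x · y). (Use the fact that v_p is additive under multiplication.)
v_19(27367410) = 4

v_p(x) = 1 (factor: 285 = 19^1 · 15); v_p(y) = 3 (factor: 96026 = 19^3 · 14). Additivity: v_p(xy) = v_p(x) + v_p(y) = 1 + 3 = 4. (Direct check: xy = 27367410 = 19^4 · (210).)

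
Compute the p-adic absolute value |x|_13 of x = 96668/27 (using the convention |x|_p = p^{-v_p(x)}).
|96668/27|_13 = 1/2197

Step 1 — compute v_13(x) by factoring powers of 13 out of the numerator and denominator: v_13(96668/27) = 3. Step 2 — apply |x|_p = p^{-v_p(x)} = 13^{-3} = 1/2197.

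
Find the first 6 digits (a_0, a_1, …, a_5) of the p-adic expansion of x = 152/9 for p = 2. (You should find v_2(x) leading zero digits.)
(a_0, …, a_5) = (0, 0, 0, 1, 1, 0)

v_2(152/9) = 3, so a_0 = ... = a_2 = 0. Factor out: x = 2^3 · u with u = 19/9 a unit in ℤ_2. Expand u iteratively via a_{v+i} = u_i mod 2, u_{i+1} = (u_i − a_{v+i})/2:
  u_0 = 19/9;  a_3 = 1;  u_1 = (u_0 − 1)/2 = 5/9
  u_1 = 5/9;  a_4 = 1;  u_2 = (u_1 − 1)/2 = -2/9
  u_2 = -2/9;  a_5 = 0;  u_3 = (u_2 − 0)/2 = -1/9
Digits: (0, 0, 0, 1, 1, 0).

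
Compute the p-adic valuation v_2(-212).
v_2(-212) = 2

v_2(n) is the largest exponent k such that 2^k divides n. Factor out: -212 = -2^2 · 53. (Sign doesn't affect v_p.) So v_2(-212) = 2.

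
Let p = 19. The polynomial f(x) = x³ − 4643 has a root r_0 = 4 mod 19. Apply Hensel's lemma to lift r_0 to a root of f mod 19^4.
r_3 = 24685 (mod 130321)

Hensel: r_{i+1} = r_i − f(r_i)/f′(r_i) mod 19^{i+2}, where f′(x) = 3x². Iterate:
  r_0 = 4 (mod 19)
  r_1 = 137 (mod 361)
  r_2 = 4108 (mod 6859)
  r_3 = 24685 (mod 130321)
Final: r = 24685 with f(r) ≡ 0 mod 19^4.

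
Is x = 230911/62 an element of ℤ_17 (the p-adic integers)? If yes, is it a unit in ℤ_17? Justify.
x ∈ ℤ_17 but not a unit; v_17(x) = 3 > 0

ℤ_17 = {x ∈ ℚ_17 : v_17(x) ≥ 0} and ℤ_17^× = {x ∈ ℤ_17 : v_17(x) = 0}. Here v_17(230911/62) = v_17(num) − v_17(den) = 3; compare against these criteria.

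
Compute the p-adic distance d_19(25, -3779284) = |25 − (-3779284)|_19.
d_19(25, -3779284) = 1/130321

Step 1 — x − y = 25 − (-3779284) = 3779309. Step 2 — v_19(3779309) = 4 (factor: 3779309 = (19^4 · 29); the sign does not affect v_p). Step 3 — |x − y|_19 = 19^{-4} = 1/130321.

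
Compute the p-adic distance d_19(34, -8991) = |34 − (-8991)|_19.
d_19(34, -8991) = 1/361

Step 1 — x − y = 34 − (-8991) = 9025. Step 2 — v_19(9025) = 2 (factor: 9025 = (19^2 · 25); the sign does not affect v_p). Step 3 — |x − y|_19 = 19^{-2} = 1/361.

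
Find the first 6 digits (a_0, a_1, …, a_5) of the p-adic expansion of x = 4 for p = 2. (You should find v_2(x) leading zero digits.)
(a_0, …, a_5) = (0, 0, 1, 0, 0, 0)

v_2(4) = 2, so a_0 = ... = a_1 = 0. Factor out: x = 2^2 · u with u = 1 a unit in ℤ_2. Expand u iteratively via a_{v+i} = u_i mod 2, u_{i+1} = (u_i − a_{v+i})/2:
  u_0 = 1;  a_2 = 1;  u_1 = (u_0 − 1)/2 = 0
  u_1 = 0;  a_3 = 0;  u_2 = (u_1 − 0)/2 = 0
  u_2 = 0;  a_4 = 0;  u_3 = (u_2 − 0)/2 = 0
  u_3 = 0;  a_5 = 0;  u_4 = (u_3 − 0)/2 = 0
Digits: (0, 0, 1, 0, 0, 0).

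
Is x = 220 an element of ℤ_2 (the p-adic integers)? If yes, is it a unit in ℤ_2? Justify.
x ∈ ℤ_2 but not a unit; v_2(x) = 2 > 0

ℤ_2 = {x ∈ ℚ_2 : v_2(x) ≥ 0} and ℤ_2^× = {x ∈ ℤ_2 : v_2(x) = 0}. Here v_2(220) = v_2(num) − v_2(den) = 2; compare against these criteria.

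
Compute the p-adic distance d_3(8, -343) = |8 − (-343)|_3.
d_3(8, -343) = 1/27

Step 1 — x − y = 8 − (-343) = 351. Step 2 — v_3(351) = 3 (factor: 351 = (3^3 · 13); the sign does not affect v_p). Step 3 — |x − y|_3 = 3^{-3} = 1/27.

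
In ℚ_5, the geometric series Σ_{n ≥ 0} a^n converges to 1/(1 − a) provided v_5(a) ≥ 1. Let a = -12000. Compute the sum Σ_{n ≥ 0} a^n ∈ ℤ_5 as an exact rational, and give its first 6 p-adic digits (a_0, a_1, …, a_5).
Σ a^n = 1/(1 − a) = 1/12001;  first 6 digits = (1, 0, 0, 4, 0, 1)

v_5(a) = 3 ≥ 1, so the series converges in ℤ_5 to 1/(1 − a) = 1/(1 − (-12000)) = 1/12001. Expand this rational in ℤ_5: compute digits iteratively via d_i = x_i mod 5, x_{i+1} = (x_i − d_i)/5. The first 6 digits are (1, 0, 0, 4, 0, 1).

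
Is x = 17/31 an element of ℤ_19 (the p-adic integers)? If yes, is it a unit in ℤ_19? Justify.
x ∈ ℤ_19^× (unit); v_19(x) = 0

ℤ_19 = {x ∈ ℚ_19 : v_19(x) ≥ 0} and ℤ_19^× = {x ∈ ℤ_19 : v_19(x) = 0}. Here v_19(17/31) = v_19(num) − v_19(den) = 0; compare against these criteria.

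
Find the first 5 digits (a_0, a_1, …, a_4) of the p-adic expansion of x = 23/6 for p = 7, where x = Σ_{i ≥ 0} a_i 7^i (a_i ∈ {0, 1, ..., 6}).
(a_0, …, a_4) = (5, 1, 1, 1, 1)

v_7(23/6) = 0 (numerator and denominator both coprime to 7), so x ∈ ℤ_7^×. Compute digits iteratively via a_i = x_i mod 7, x_{i+1} = (x_i − a_i)/7, with x_0 = x:
  x_0 = 23/6;  a_0 = 5;  x_1 = (x_0 − 5)/7 = -1/6
  x_1 = -1/6;  a_1 = 1;  x_2 = (x_1 − 1)/7 = -1/6
  x_2 = -1/6;  a_2 = 1;  x_3 = (x_2 − 1)/7 = -1/6
  x_3 = -1/6;  a_3 = 1;  x_4 = (x_3 − 1)/7 = -1/6
  x_4 = -1/6;  a_4 = 1;  x_5 = (x_4 − 1)/7 = -1/6
Digits: (5, 1, 1, 1, 1).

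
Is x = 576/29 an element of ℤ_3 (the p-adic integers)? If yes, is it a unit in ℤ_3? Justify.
x ∈ ℤ_3 but not a unit; v_3(x) = 2 > 0

ℤ_3 = {x ∈ ℚ_3 : v_3(x) ≥ 0} and ℤ_3^× = {x ∈ ℤ_3 : v_3(x) = 0}. Here v_3(576/29) = v_3(num) − v_3(den) = 2; compare against these criteria.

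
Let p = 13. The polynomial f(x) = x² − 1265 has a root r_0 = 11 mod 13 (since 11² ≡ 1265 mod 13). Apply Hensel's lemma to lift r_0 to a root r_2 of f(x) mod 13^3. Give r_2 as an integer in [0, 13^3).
r_2 = 739 (mod 2197)

Hensel's recurrence: r_{i+1} = r_i − f(r_i)·(f′(r_i))^{-1} mod 13^{i+2}, with f′(x) = 2x. Iterate:
  r_0 = 11 (mod 13)
  r_1 = 63 (mod 169)
  r_2 = 739 (mod 2197)
Final: r_2 = 739, and one checks f(r_2) ≡ 0 mod 13^3.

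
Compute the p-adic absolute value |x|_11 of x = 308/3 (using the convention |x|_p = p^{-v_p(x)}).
|308/3|_11 = 1/11

Step 1 — compute v_11(x) by factoring powers of 11 out of the numerator and denominator: v_11(308/3) = 1. Step 2 — apply |x|_p = p^{-v_p(x)} = 11^{-1} = 1/11.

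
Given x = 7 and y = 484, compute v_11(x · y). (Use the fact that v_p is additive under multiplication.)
v_11(3388) = 2

v_p(x) = 0 (factor: 7 = 11^0 · 7); v_p(y) = 2 (factor: 484 = 11^2 · 4). Additivity: v_p(xy) = v_p(x) + v_p(y) = 0 + 2 = 2. (Direct check: xy = 3388 = 11^2 · (28).)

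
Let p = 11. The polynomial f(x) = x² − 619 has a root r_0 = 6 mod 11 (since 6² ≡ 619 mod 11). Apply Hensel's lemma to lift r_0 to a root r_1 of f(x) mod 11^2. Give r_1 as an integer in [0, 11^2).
r_1 = 105 (mod 121)

Hensel's recurrence: r_{i+1} = r_i − f(r_i)·(f′(r_i))^{-1} mod 11^{i+2}, with f′(x) = 2x. Iterate:
  r_0 = 6 (mod 11)
  r_1 = 105 (mod 121)
Final: r_1 = 105, and one checks f(r_1) ≡ 0 mod 11^2.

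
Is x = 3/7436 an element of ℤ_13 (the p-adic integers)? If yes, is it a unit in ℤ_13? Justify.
x ∉ ℤ_13 (v_13(x) = -2 < 0)

ℤ_13 = {x ∈ ℚ_13 : v_13(x) ≥ 0} and ℤ_13^× = {x ∈ ℤ_13 : v_13(x) = 0}. Here v_13(3/7436) = v_13(num) − v_13(den) = -2; compare against these criteria.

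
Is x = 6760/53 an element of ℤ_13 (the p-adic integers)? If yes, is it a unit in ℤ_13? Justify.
x ∈ ℤ_13 but not a unit; v_13(x) = 2 > 0

ℤ_13 = {x ∈ ℚ_13 : v_13(x) ≥ 0} and ℤ_13^× = {x ∈ ℤ_13 : v_13(x) = 0}. Here v_13(6760/53) = v_13(num) − v_13(den) = 2; compare against these criteria.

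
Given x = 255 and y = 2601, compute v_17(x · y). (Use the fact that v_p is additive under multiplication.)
v_17(663255) = 3

v_p(x) = 1 (factor: 255 = 17^1 · 15); v_p(y) = 2 (factor: 2601 = 17^2 · 9). Additivity: v_p(xy) = v_p(x) + v_p(y) = 1 + 2 = 3. (Direct check: xy = 663255 = 17^3 · (135).)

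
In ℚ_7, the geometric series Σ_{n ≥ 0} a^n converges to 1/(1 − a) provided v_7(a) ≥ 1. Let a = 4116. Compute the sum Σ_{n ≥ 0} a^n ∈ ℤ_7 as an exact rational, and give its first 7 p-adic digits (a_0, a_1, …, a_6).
Σ a^n = 1/(1 − a) = -1/4115;  first 7 digits = (1, 0, 0, 5, 1, 0, 4)

v_7(a) = 3 ≥ 1, so the series converges in ℤ_7 to 1/(1 − a) = 1/(1 − 4116) = -1/4115. Expand this rational in ℤ_7: compute digits iteratively via d_i = x_i mod 7, x_{i+1} = (x_i − d_i)/7. The first 7 digits are (1, 0, 0, 5, 1, 0, 4).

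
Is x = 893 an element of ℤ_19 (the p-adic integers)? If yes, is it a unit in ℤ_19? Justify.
x ∈ ℤ_19 but not a unit; v_19(x) = 1 > 0

ℤ_19 = {x ∈ ℚ_19 : v_19(x) ≥ 0} and ℤ_19^× = {x ∈ ℤ_19 : v_19(x) = 0}. Here v_19(893) = v_19(num) − v_19(den) = 1; compare against these criteria.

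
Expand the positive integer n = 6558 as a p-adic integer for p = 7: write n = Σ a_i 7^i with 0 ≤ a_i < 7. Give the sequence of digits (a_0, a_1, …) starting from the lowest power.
(a_0, a_1, …) = (6, 5, 0, 5, 2)

Repeated division by 7 gives the digits low-to-high: 6558 = 6 + 5·7^1 + 5·7^3 + 2·7^4. Digit sequence: (6, 5, 0, 5, 2).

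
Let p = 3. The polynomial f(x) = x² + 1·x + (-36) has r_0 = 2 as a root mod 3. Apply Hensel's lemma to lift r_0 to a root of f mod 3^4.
r_3 = 44 (mod 81)

Hensel: r_{i+1} = r_i − f(r_i)·(f′(r_i))^{-1} mod 3^{i+2}, f′(x) = 2x + 1. Iterate:
  r_0 = 2 (mod 3)
  r_1 = 8 (mod 9)
  r_2 = 17 (mod 27)
  r_3 = 44 (mod 81)
Final: r = 44 satisfies f(r) ≡ 0 mod 3^4.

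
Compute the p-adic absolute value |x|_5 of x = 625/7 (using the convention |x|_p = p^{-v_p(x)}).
|625/7|_5 = 1/625

Step 1 — compute v_5(x) by factoring powers of 5 out of the numerator and denominator: v_5(625/7) = 4. Step 2 — apply |x|_p = p^{-v_p(x)} = 5^{-4} = 1/625.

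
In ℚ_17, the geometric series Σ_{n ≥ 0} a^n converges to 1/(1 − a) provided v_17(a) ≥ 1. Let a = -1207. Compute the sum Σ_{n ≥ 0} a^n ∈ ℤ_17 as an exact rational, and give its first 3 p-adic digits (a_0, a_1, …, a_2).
Σ a^n = 1/(1 − a) = 1/1208;  first 3 digits = (1, 14, 4)

v_17(a) = 1 ≥ 1, so the series converges in ℤ_17 to 1/(1 − a) = 1/(1 − (-1207)) = 1/1208. Expand this rational in ℤ_17: compute digits iteratively via d_i = x_i mod 17, x_{i+1} = (x_i − d_i)/17. The first 3 digits are (1, 14, 4).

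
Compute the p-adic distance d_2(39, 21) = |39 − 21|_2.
d_2(39, 21) = 1/2

Step 1 — x − y = 39 − 21 = 18. Step 2 — v_2(18) = 1 (factor: 18 = (2^1 · 9); the sign does not affect v_p). Step 3 — |x − y|_2 = 2^{-1} = 1/2.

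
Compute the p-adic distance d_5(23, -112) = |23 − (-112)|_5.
d_5(23, -112) = 1/5

Step 1 — x − y = 23 − (-112) = 135. Step 2 — v_5(135) = 1 (factor: 135 = (5^1 · 27); the sign does not affect v_p). Step 3 — |x − y|_5 = 5^{-1} = 1/5.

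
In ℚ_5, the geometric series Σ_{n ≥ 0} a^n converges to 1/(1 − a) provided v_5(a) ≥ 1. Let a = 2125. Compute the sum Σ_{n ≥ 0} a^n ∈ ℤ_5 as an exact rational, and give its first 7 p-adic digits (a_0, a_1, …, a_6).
Σ a^n = 1/(1 − a) = -1/2124;  first 7 digits = (1, 0, 0, 2, 3, 0, 4)

v_5(a) = 3 ≥ 1, so the series converges in ℤ_5 to 1/(1 − a) = 1/(1 − 2125) = -1/2124. Expand this rational in ℤ_5: compute digits iteratively via d_i = x_i mod 5, x_{i+1} = (x_i − d_i)/5. The first 7 digits are (1, 0, 0, 2, 3, 0, 4).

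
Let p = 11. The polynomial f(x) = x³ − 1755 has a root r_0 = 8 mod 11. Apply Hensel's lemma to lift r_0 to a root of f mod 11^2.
r_1 = 63 (mod 121)

Hensel: r_{i+1} = r_i − f(r_i)/f′(r_i) mod 11^{i+2}, where f′(x) = 3x². Iterate:
  r_0 = 8 (mod 11)
  r_1 = 63 (mod 121)
Final: r = 63 with f(r) ≡ 0 mod 11^2.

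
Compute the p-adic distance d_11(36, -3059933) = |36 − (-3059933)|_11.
d_11(36, -3059933) = 1/161051

Step 1 — x − y = 36 − (-3059933) = 3059969. Step 2 — v_11(3059969) = 5 (factor: 3059969 = (11^5 · 19); the sign does not affect v_p). Step 3 — |x − y|_11 = 11^{-5} = 1/161051.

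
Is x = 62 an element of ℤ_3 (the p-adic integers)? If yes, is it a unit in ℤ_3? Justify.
x ∈ ℤ_3^× (unit); v_3(x) = 0

ℤ_3 = {x ∈ ℚ_3 : v_3(x) ≥ 0} and ℤ_3^× = {x ∈ ℤ_3 : v_3(x) = 0}. Here v_3(62) = v_3(num) − v_3(den) = 0; compare against these criteria.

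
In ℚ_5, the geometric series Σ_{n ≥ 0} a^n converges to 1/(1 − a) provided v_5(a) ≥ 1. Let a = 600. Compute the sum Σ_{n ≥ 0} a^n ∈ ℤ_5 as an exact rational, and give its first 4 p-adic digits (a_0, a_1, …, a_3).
Σ a^n = 1/(1 − a) = -1/599;  first 4 digits = (1, 0, 4, 4)

v_5(a) = 2 ≥ 1, so the series converges in ℤ_5 to 1/(1 − a) = 1/(1 − 600) = -1/599. Expand this rational in ℤ_5: compute digits iteratively via d_i = x_i mod 5, x_{i+1} = (x_i − d_i)/5. The first 4 digits are (1, 0, 4, 4).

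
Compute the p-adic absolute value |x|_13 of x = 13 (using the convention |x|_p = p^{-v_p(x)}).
|13|_13 = 1/13

Step 1 — compute v_13(x) by factoring powers of 13 out of the numerator and denominator: v_13(13) = 1. Step 2 — apply |x|_p = p^{-v_p(x)} = 13^{-1} = 1/13.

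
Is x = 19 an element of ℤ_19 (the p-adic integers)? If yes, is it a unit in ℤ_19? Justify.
x ∈ ℤ_19 but not a unit; v_19(x) = 1 > 0

ℤ_19 = {x ∈ ℚ_19 : v_19(x) ≥ 0} and ℤ_19^× = {x ∈ ℤ_19 : v_19(x) = 0}. Here v_19(19) = v_19(num) − v_19(den) = 1; compare against these criteria.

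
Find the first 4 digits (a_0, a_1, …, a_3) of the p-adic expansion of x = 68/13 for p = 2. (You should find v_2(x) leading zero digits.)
(a_0, …, a_3) = (0, 0, 1, 0)

v_2(68/13) = 2, so a_0 = ... = a_1 = 0. Factor out: x = 2^2 · u with u = 17/13 a unit in ℤ_2. Expand u iteratively via a_{v+i} = u_i mod 2, u_{i+1} = (u_i − a_{v+i})/2:
  u_0 = 17/13;  a_2 = 1;  u_1 = (u_0 − 1)/2 = 2/13
  u_1 = 2/13;  a_3 = 0;  u_2 = (u_1 − 0)/2 = 1/13
Digits: (0, 0, 1, 0).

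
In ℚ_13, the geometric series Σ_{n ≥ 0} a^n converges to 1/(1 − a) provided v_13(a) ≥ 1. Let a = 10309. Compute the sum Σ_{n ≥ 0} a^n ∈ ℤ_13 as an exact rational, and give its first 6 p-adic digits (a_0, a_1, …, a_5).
Σ a^n = 1/(1 − a) = -1/10308;  first 6 digits = (1, 0, 9, 4, 3, 0)

v_13(a) = 2 ≥ 1, so the series converges in ℤ_13 to 1/(1 − a) = 1/(1 − 10309) = -1/10308. Expand this rational in ℤ_13: compute digits iteratively via d_i = x_i mod 13, x_{i+1} = (x_i − d_i)/13. The first 6 digits are (1, 0, 9, 4, 3, 0).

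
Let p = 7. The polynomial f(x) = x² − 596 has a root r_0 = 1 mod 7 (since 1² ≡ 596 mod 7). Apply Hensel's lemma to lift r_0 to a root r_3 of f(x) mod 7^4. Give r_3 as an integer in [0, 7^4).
r_3 = 2136 (mod 2401)

Hensel's recurrence: r_{i+1} = r_i − f(r_i)·(f′(r_i))^{-1} mod 7^{i+2}, with f′(x) = 2x. Iterate:
  r_0 = 1 (mod 7)
  r_1 = 29 (mod 49)
  r_2 = 78 (mod 343)
  r_3 = 2136 (mod 2401)
Final: r_3 = 2136, and one checks f(r_3) ≡ 0 mod 7^4.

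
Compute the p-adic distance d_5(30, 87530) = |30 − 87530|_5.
d_5(30, 87530) = 1/3125

Step 1 — x − y = 30 − 87530 = -87500. Step 2 — v_5(-87500) = 5 (factor: -87500 = −(5^5 · 28); the sign does not affect v_p). Step 3 — |x − y|_5 = 5^{-5} = 1/3125.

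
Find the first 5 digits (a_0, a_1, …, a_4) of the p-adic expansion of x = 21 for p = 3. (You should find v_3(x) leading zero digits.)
(a_0, …, a_4) = (0, 1, 2, 0, 0)

v_3(21) = 1, so a_0 = ... = a_0 = 0. Factor out: x = 3^1 · u with u = 7 a unit in ℤ_3. Expand u iteratively via a_{v+i} = u_i mod 3, u_{i+1} = (u_i − a_{v+i})/3:
  u_0 = 7;  a_1 = 1;  u_1 = (u_0 − 1)/3 = 2
  u_1 = 2;  a_2 = 2;  u_2 = (u_1 − 2)/3 = 0
  u_2 = 0;  a_3 = 0;  u_3 = (u_2 − 0)/3 = 0
  u_3 = 0;  a_4 = 0;  u_4 = (u_3 − 0)/3 = 0
Digits: (0, 1, 2, 0, 0).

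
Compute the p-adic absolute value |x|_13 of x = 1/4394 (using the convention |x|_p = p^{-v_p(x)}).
|1/4394|_13 = 2197

Step 1 — compute v_13(x) by factoring powers of 13 out of the numerator and denominator: v_13(1/4394) = -3. Step 2 — apply |x|_p = p^{-v_p(x)} = 13^{3} = 2197.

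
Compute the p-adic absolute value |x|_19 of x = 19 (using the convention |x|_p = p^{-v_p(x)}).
|19|_19 = 1/19

Step 1 — compute v_19(x) by factoring powers of 19 out of the numerator and denominator: v_19(19) = 1. Step 2 — apply |x|_p = p^{-v_p(x)} = 19^{-1} = 1/19.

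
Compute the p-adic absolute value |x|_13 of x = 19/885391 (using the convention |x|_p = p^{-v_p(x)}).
|19/885391|_13 = 28561

Step 1 — compute v_13(x) by factoring powers of 13 out of the numerator and denominator: v_13(19/885391) = -4. Step 2 — apply |x|_p = p^{-v_p(x)} = 13^{4} = 28561.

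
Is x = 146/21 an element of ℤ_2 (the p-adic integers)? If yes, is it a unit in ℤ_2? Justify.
x ∈ ℤ_2 but not a unit; v_2(x) = 1 > 0

ℤ_2 = {x ∈ ℚ_2 : v_2(x) ≥ 0} and ℤ_2^× = {x ∈ ℤ_2 : v_2(x) = 0}. Here v_2(146/21) = v_2(num) − v_2(den) = 1; compare against these criteria.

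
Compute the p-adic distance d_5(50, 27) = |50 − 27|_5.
d_5(50, 27) = 1

Step 1 — x − y = 50 − 27 = 23. Step 2 — v_5(23) = 0 (factor: 23 = (5^0 · 23); the sign does not affect v_p). Step 3 — |x − y|_5 = 5^{0} = 1.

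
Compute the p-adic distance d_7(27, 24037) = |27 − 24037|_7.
d_7(27, 24037) = 1/2401

Step 1 — x − y = 27 − 24037 = -24010. Step 2 — v_7(-24010) = 4 (factor: -24010 = −(7^4 · 10); the sign does not affect v_p). Step 3 — |x − y|_7 = 7^{-4} = 1/2401.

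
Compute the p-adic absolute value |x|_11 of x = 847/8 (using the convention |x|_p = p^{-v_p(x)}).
|847/8|_11 = 1/121

Step 1 — compute v_11(x) by factoring powers of 11 out of the numerator and denominator: v_11(847/8) = 2. Step 2 — apply |x|_p = p^{-v_p(x)} = 11^{-2} = 1/121.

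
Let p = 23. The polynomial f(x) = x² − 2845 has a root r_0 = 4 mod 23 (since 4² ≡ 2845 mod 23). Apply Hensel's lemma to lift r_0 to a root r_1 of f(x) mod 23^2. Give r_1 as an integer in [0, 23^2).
r_1 = 27 (mod 529)

Hensel's recurrence: r_{i+1} = r_i − f(r_i)·(f′(r_i))^{-1} mod 23^{i+2}, with f′(x) = 2x. Iterate:
  r_0 = 4 (mod 23)
  r_1 = 27 (mod 529)
Final: r_1 = 27, and one checks f(r_1) ≡ 0 mod 23^2.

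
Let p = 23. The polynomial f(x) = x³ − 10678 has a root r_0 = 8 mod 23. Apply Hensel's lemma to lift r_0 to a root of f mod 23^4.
r_3 = 156408 (mod 279841)

Hensel: r_{i+1} = r_i − f(r_i)/f′(r_i) mod 23^{i+2}, where f′(x) = 3x². Iterate:
  r_0 = 8 (mod 23)
  r_1 = 353 (mod 529)
  r_2 = 10404 (mod 12167)
  r_3 = 156408 (mod 279841)
Final: r = 156408 with f(r) ≡ 0 mod 23^4.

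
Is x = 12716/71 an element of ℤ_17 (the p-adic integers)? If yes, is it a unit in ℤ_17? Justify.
x ∈ ℤ_17 but not a unit; v_17(x) = 2 > 0

ℤ_17 = {x ∈ ℚ_17 : v_17(x) ≥ 0} and ℤ_17^× = {x ∈ ℤ_17 : v_17(x) = 0}. Here v_17(12716/71) = v_17(num) − v_17(den) = 2; compare against these criteria.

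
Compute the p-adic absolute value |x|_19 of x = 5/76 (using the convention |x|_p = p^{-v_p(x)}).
|5/76|_19 = 19

Step 1 — compute v_19(x) by factoring powers of 19 out of the numerator and denominator: v_19(5/76) = -1. Step 2 — apply |x|_p = p^{-v_p(x)} = 19^{1} = 19.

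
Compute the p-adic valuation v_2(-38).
v_2(-38) = 1

v_2(n) is the largest exponent k such that 2^k divides n. Factor out: -38 = -2^1 · 19. (Sign doesn't affect v_p.) So v_2(-38) = 1.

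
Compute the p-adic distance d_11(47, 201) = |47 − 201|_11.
d_11(47, 201) = 1/11

Step 1 — x − y = 47 − 201 = -154. Step 2 — v_11(-154) = 1 (factor: -154 = −(11^1 · 14); the sign does not affect v_p). Step 3 — |x − y|_11 = 11^{-1} = 1/11.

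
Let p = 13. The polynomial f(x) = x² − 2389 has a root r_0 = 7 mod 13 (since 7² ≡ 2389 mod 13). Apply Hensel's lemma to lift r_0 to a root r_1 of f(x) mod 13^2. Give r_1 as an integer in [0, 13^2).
r_1 = 150 (mod 169)

Hensel's recurrence: r_{i+1} = r_i − f(r_i)·(f′(r_i))^{-1} mod 13^{i+2}, with f′(x) = 2x. Iterate:
  r_0 = 7 (mod 13)
  r_1 = 150 (mod 169)
Final: r_1 = 150, and one checks f(r_1) ≡ 0 mod 13^2.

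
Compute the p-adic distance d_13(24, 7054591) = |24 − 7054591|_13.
d_13(24, 7054591) = 1/371293

Step 1 — x − y = 24 − 7054591 = -7054567. Step 2 — v_13(-7054567) = 5 (factor: -7054567 = −(13^5 · 19); the sign does not affect v_p). Step 3 — |x − y|_13 = 13^{-5} = 1/371293.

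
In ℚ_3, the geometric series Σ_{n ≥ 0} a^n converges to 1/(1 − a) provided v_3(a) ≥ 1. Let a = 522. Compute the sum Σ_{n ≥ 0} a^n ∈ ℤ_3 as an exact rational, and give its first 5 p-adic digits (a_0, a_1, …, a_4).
Σ a^n = 1/(1 − a) = -1/521;  first 5 digits = (1, 0, 1, 1, 1)

v_3(a) = 2 ≥ 1, so the series converges in ℤ_3 to 1/(1 − a) = 1/(1 − 522) = -1/521. Expand this rational in ℤ_3: compute digits iteratively via d_i = x_i mod 3, x_{i+1} = (x_i − d_i)/3. The first 5 digits are (1, 0, 1, 1, 1).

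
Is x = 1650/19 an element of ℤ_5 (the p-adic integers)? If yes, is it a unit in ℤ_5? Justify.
x ∈ ℤ_5 but not a unit; v_5(x) = 2 > 0

ℤ_5 = {x ∈ ℚ_5 : v_5(x) ≥ 0} and ℤ_5^× = {x ∈ ℤ_5 : v_5(x) = 0}. Here v_5(1650/19) = v_5(num) − v_5(den) = 2; compare against these criteria.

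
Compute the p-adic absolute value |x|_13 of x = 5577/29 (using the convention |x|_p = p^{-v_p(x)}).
|5577/29|_13 = 1/169

Step 1 — compute v_13(x) by factoring powers of 13 out of the numerator and denominator: v_13(5577/29) = 2. Step 2 — apply |x|_p = p^{-v_p(x)} = 13^{-2} = 1/169.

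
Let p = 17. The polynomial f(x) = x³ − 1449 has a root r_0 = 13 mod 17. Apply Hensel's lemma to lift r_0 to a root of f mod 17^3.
r_2 = 3056 (mod 4913)

Hensel: r_{i+1} = r_i − f(r_i)/f′(r_i) mod 17^{i+2}, where f′(x) = 3x². Iterate:
  r_0 = 13 (mod 17)
  r_1 = 166 (mod 289)
  r_2 = 3056 (mod 4913)
Final: r = 3056 with f(r) ≡ 0 mod 17^3.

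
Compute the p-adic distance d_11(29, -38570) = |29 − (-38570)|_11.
d_11(29, -38570) = 1/1331

Step 1 — x − y = 29 − (-38570) = 38599. Step 2 — v_11(38599) = 3 (factor: 38599 = (11^3 · 29); the sign does not affect v_p). Step 3 — |x − y|_11 = 11^{-3} = 1/1331.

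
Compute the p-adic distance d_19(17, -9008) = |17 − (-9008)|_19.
d_19(17, -9008) = 1/361

Step 1 — x − y = 17 − (-9008) = 9025. Step 2 — v_19(9025) = 2 (factor: 9025 = (19^2 · 25); the sign does not affect v_p). Step 3 — |x − y|_19 = 19^{-2} = 1/361.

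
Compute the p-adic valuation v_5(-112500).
v_5(-112500) = 5

v_5(n) is the largest exponent k such that 5^k divides n. Factor out: -112500 = -5^5 · 36. (Sign doesn't affect v_p.) So v_5(-112500) = 5.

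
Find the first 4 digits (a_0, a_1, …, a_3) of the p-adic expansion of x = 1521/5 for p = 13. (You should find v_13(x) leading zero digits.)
(a_0, …, a_3) = (0, 0, 7, 10)

v_13(1521/5) = 2, so a_0 = ... = a_1 = 0. Factor out: x = 13^2 · u with u = 9/5 a unit in ℤ_13. Expand u iteratively via a_{v+i} = u_i mod 13, u_{i+1} = (u_i − a_{v+i})/13:
  u_0 = 9/5;  a_2 = 7;  u_1 = (u_0 − 7)/13 = -2/5
  u_1 = -2/5;  a_3 = 10;  u_2 = (u_1 − 10)/13 = -4/5
Digits: (0, 0, 7, 10).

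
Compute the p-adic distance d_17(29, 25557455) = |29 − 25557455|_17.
d_17(29, 25557455) = 1/1419857

Step 1 — x − y = 29 − 25557455 = -25557426. Step 2 — v_17(-25557426) = 5 (factor: -25557426 = −(17^5 · 18); the sign does not affect v_p). Step 3 — |x − y|_17 = 17^{-5} = 1/1419857.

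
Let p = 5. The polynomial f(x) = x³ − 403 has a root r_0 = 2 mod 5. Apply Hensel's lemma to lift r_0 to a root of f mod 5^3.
r_2 = 37 (mod 125)

Hensel: r_{i+1} = r_i − f(r_i)/f′(r_i) mod 5^{i+2}, where f′(x) = 3x². Iterate:
  r_0 = 2 (mod 5)
  r_1 = 12 (mod 25)
  r_2 = 37 (mod 125)
Final: r = 37 with f(r) ≡ 0 mod 5^3.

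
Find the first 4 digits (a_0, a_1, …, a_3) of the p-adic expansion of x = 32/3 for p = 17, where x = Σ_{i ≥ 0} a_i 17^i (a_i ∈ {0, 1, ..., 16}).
(a_0, …, a_3) = (5, 6, 11, 5)

v_17(32/3) = 0 (numerator and denominator both coprime to 17), so x ∈ ℤ_17^×. Compute digits iteratively via a_i = x_i mod 17, x_{i+1} = (x_i − a_i)/17, with x_0 = x:
  x_0 = 32/3;  a_0 = 5;  x_1 = (x_0 − 5)/17 = 1/3
  x_1 = 1/3;  a_1 = 6;  x_2 = (x_1 − 6)/17 = -1/3
  x_2 = -1/3;  a_2 = 11;  x_3 = (x_2 − 11)/17 = -2/3
  x_3 = -2/3;  a_3 = 5;  x_4 = (x_3 − 5)/17 = -1/3
Digits: (5, 6, 11, 5).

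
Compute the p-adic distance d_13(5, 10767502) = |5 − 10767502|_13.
d_13(5, 10767502) = 1/371293

Step 1 — x − y = 5 − 10767502 = -10767497. Step 2 — v_13(-10767497) = 5 (factor: -10767497 = −(13^5 · 29); the sign does not affect v_p). Step 3 — |x − y|_13 = 13^{-5} = 1/371293.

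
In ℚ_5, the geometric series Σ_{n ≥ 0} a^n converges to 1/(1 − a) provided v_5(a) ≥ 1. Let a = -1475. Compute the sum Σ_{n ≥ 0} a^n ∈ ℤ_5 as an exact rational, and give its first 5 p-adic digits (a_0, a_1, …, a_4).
Σ a^n = 1/(1 − a) = 1/1476;  first 5 digits = (1, 0, 1, 3, 3)

v_5(a) = 2 ≥ 1, so the series converges in ℤ_5 to 1/(1 − a) = 1/(1 − (-1475)) = 1/1476. Expand this rational in ℤ_5: compute digits iteratively via d_i = x_i mod 5, x_{i+1} = (x_i − d_i)/5. The first 5 digits are (1, 0, 1, 3, 3).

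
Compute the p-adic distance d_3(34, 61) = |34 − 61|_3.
d_3(34, 61) = 1/27

Step 1 — x − y = 34 − 61 = -27. Step 2 — v_3(-27) = 3 (factor: -27 = −(3^3 · 1); the sign does not affect v_p). Step 3 — |x − y|_3 = 3^{-3} = 1/27.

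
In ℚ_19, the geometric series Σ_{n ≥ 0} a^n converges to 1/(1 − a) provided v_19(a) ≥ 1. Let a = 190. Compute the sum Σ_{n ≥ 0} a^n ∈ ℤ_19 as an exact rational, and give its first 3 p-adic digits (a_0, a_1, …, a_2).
Σ a^n = 1/(1 − a) = -1/189;  first 3 digits = (1, 10, 5)

v_19(a) = 1 ≥ 1, so the series converges in ℤ_19 to 1/(1 − a) = 1/(1 − 190) = -1/189. Expand this rational in ℤ_19: compute digits iteratively via d_i = x_i mod 19, x_{i+1} = (x_i − d_i)/19. The first 3 digits are (1, 10, 5).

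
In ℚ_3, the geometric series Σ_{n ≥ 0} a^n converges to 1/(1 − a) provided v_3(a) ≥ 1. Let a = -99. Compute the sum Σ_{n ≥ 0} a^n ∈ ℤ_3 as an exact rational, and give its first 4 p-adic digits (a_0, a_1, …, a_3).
Σ a^n = 1/(1 − a) = 1/100;  first 4 digits = (1, 0, 1, 2)

v_3(a) = 2 ≥ 1, so the series converges in ℤ_3 to 1/(1 − a) = 1/(1 − (-99)) = 1/100. Expand this rational in ℤ_3: compute digits iteratively via d_i = x_i mod 3, x_{i+1} = (x_i − d_i)/3. The first 4 digits are (1, 0, 1, 2).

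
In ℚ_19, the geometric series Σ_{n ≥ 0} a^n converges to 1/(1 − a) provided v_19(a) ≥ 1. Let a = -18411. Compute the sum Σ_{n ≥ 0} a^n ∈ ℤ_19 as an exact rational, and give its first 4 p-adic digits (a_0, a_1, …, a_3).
Σ a^n = 1/(1 − a) = 1/18412;  first 4 digits = (1, 0, 6, 16)

v_19(a) = 2 ≥ 1, so the series converges in ℤ_19 to 1/(1 − a) = 1/(1 − (-18411)) = 1/18412. Expand this rational in ℤ_19: compute digits iteratively via d_i = x_i mod 19, x_{i+1} = (x_i − d_i)/19. The first 4 digits are (1, 0, 6, 16).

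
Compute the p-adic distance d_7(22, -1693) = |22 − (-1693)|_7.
d_7(22, -1693) = 1/343

Step 1 — x − y = 22 − (-1693) = 1715. Step 2 — v_7(1715) = 3 (factor: 1715 = (7^3 · 5); the sign does not affect v_p). Step 3 — |x − y|_7 = 7^{-3} = 1/343.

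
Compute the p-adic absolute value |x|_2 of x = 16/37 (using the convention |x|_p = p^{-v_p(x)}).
|16/37|_2 = 1/16

Step 1 — compute v_2(x) by factoring powers of 2 out of the numerator and denominator: v_2(16/37) = 4. Step 2 — apply |x|_p = p^{-v_p(x)} = 2^{-4} = 1/16.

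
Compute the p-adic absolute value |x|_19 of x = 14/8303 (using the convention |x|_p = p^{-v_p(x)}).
|14/8303|_19 = 361

Step 1 — compute v_19(x) by factoring powers of 19 out of the numerator and denominator: v_19(14/8303) = -2. Step 2 — apply |x|_p = p^{-v_p(x)} = 19^{2} = 361.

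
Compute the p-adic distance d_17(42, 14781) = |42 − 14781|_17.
d_17(42, 14781) = 1/4913

Step 1 — x − y = 42 − 14781 = -14739. Step 2 — v_17(-14739) = 3 (factor: -14739 = −(17^3 · 3); the sign does not affect v_p). Step 3 — |x − y|_17 = 17^{-3} = 1/4913.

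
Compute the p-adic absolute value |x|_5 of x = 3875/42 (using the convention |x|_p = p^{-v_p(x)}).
|3875/42|_5 = 1/125

Step 1 — compute v_5(x) by factoring powers of 5 out of the numerator and denominator: v_5(3875/42) = 3. Step 2 — apply |x|_p = p^{-v_p(x)} = 5^{-3} = 1/125.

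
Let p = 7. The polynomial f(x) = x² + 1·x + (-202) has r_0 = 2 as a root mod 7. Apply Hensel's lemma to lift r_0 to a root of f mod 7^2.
r_1 = 2 (mod 49)

Hensel: r_{i+1} = r_i − f(r_i)·(f′(r_i))^{-1} mod 7^{i+2}, f′(x) = 2x + 1. Iterate:
  r_0 = 2 (mod 7)
  r_1 = 2 (mod 49)
Final: r = 2 satisfies f(r) ≡ 0 mod 7^2.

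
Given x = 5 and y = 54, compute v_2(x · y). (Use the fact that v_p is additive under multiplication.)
v_2(270) = 1

v_p(x) = 0 (factor: 5 = 2^0 · 5); v_p(y) = 1 (factor: 54 = 2^1 · 27). Additivity: v_p(xy) = v_p(x) + v_p(y) = 0 + 1 = 1. (Direct check: xy = 270 = 2^1 · (135).)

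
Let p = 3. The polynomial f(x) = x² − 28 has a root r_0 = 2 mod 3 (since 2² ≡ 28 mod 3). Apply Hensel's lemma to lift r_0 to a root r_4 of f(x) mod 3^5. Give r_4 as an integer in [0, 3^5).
r_4 = 107 (mod 243)

Hensel's recurrence: r_{i+1} = r_i − f(r_i)·(f′(r_i))^{-1} mod 3^{i+2}, with f′(x) = 2x. Iterate:
  r_0 = 2 (mod 3)
  r_1 = 8 (mod 9)
  r_2 = 26 (mod 27)
  r_3 = 26 (mod 81)
  r_4 = 107 (mod 243)
Final: r_4 = 107, and one checks f(r_4) ≡ 0 mod 3^5.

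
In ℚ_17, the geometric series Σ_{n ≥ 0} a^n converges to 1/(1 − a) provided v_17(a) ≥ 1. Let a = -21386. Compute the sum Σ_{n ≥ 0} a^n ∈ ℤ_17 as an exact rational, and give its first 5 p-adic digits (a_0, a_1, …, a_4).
Σ a^n = 1/(1 − a) = 1/21387;  first 5 digits = (1, 0, 11, 12, 1)

v_17(a) = 2 ≥ 1, so the series converges in ℤ_17 to 1/(1 − a) = 1/(1 − (-21386)) = 1/21387. Expand this rational in ℤ_17: compute digits iteratively via d_i = x_i mod 17, x_{i+1} = (x_i − d_i)/17. The first 5 digits are (1, 0, 11, 12, 1).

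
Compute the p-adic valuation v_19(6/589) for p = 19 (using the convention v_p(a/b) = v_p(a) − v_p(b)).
v_19(6/589) = -1

Factor powers of 19 from the numerator and denominator of the reduced fraction: 6 = 19^0 · 6 and 589 = 19^1 · 31. Apply v_p(a/b) = v_p(a) − v_p(b): v_19(6/589) = 0 − 1 = -1.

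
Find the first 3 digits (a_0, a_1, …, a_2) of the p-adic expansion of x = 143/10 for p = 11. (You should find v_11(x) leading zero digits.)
(a_0, …, a_2) = (0, 9, 7)

v_11(143/10) = 1, so a_0 = ... = a_0 = 0. Factor out: x = 11^1 · u with u = 13/10 a unit in ℤ_11. Expand u iteratively via a_{v+i} = u_i mod 11, u_{i+1} = (u_i − a_{v+i})/11:
  u_0 = 13/10;  a_1 = 9;  u_1 = (u_0 − 9)/11 = -7/10
  u_1 = -7/10;  a_2 = 7;  u_2 = (u_1 − 7)/11 = -7/10
Digits: (0, 9, 7).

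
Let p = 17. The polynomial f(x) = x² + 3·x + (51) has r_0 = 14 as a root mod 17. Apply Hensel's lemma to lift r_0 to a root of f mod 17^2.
r_1 = 14 (mod 289)

Hensel: r_{i+1} = r_i − f(r_i)·(f′(r_i))^{-1} mod 17^{i+2}, f′(x) = 2x + 3. Iterate:
  r_0 = 14 (mod 17)
  r_1 = 14 (mod 289)
Final: r = 14 satisfies f(r) ≡ 0 mod 17^2.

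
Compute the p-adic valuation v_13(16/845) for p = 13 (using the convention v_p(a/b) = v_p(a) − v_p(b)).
v_13(16/845) = -2

Factor powers of 13 from the numerator and denominator of the reduced fraction: 16 = 13^0 · 16 and 845 = 13^2 · 5. Apply v_p(a/b) = v_p(a) − v_p(b): v_13(16/845) = 0 − 2 = -2.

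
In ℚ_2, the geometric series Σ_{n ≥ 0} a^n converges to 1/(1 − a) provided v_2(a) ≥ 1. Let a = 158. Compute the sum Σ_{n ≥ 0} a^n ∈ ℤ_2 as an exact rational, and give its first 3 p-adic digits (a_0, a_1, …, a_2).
Σ a^n = 1/(1 − a) = -1/157;  first 3 digits = (1, 1, 0)

v_2(a) = 1 ≥ 1, so the series converges in ℤ_2 to 1/(1 − a) = 1/(1 − 158) = -1/157. Expand this rational in ℤ_2: compute digits iteratively via d_i = x_i mod 2, x_{i+1} = (x_i − d_i)/2. The first 3 digits are (1, 1, 0).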